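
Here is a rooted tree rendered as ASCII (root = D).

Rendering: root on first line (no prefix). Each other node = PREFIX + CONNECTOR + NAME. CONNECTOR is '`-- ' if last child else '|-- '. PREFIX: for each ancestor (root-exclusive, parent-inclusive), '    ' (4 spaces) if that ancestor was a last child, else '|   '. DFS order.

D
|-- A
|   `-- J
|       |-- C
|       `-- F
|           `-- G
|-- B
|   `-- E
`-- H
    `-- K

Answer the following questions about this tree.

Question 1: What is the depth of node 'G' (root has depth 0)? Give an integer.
Answer: 4

Derivation:
Path from root to G: D -> A -> J -> F -> G
Depth = number of edges = 4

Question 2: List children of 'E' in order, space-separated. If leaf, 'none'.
Answer: none

Derivation:
Node E's children (from adjacency): (leaf)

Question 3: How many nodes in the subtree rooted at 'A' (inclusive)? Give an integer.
Subtree rooted at A contains: A, C, F, G, J
Count = 5

Answer: 5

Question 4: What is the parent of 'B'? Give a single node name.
Answer: D

Derivation:
Scan adjacency: B appears as child of D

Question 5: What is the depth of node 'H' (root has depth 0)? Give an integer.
Path from root to H: D -> H
Depth = number of edges = 1

Answer: 1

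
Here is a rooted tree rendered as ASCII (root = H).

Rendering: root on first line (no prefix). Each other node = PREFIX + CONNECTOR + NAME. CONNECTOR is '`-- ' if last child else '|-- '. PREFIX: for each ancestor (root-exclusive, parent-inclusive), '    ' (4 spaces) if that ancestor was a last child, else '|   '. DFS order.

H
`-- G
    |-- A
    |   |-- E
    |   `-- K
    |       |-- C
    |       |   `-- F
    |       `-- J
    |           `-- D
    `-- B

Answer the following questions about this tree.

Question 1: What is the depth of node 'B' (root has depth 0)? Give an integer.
Answer: 2

Derivation:
Path from root to B: H -> G -> B
Depth = number of edges = 2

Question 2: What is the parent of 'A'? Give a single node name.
Scan adjacency: A appears as child of G

Answer: G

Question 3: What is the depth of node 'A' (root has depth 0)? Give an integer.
Path from root to A: H -> G -> A
Depth = number of edges = 2

Answer: 2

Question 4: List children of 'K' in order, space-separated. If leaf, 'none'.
Answer: C J

Derivation:
Node K's children (from adjacency): C, J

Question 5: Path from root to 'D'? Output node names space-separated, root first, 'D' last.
Walk down from root: H -> G -> A -> K -> J -> D

Answer: H G A K J D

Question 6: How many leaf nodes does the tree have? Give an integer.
Leaves (nodes with no children): B, D, E, F

Answer: 4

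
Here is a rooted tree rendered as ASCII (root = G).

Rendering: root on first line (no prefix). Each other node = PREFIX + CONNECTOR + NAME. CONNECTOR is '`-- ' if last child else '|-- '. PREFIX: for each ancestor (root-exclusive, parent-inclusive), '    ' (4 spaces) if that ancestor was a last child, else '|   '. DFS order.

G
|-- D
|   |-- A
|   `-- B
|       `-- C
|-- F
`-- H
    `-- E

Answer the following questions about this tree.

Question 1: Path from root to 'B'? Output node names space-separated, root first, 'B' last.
Answer: G D B

Derivation:
Walk down from root: G -> D -> B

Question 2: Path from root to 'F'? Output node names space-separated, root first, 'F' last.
Answer: G F

Derivation:
Walk down from root: G -> F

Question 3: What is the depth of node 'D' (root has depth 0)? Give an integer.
Path from root to D: G -> D
Depth = number of edges = 1

Answer: 1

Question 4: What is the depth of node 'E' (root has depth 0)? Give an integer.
Answer: 2

Derivation:
Path from root to E: G -> H -> E
Depth = number of edges = 2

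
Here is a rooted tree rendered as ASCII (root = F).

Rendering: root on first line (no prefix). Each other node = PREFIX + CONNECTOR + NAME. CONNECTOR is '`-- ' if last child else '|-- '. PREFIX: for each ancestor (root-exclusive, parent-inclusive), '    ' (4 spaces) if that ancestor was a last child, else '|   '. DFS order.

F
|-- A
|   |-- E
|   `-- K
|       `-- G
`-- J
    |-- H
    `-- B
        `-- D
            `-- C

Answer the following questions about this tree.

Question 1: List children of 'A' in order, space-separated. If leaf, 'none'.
Answer: E K

Derivation:
Node A's children (from adjacency): E, K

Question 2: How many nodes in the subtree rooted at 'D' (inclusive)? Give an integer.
Answer: 2

Derivation:
Subtree rooted at D contains: C, D
Count = 2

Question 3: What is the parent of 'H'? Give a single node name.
Answer: J

Derivation:
Scan adjacency: H appears as child of J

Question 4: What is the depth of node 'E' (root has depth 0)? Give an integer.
Path from root to E: F -> A -> E
Depth = number of edges = 2

Answer: 2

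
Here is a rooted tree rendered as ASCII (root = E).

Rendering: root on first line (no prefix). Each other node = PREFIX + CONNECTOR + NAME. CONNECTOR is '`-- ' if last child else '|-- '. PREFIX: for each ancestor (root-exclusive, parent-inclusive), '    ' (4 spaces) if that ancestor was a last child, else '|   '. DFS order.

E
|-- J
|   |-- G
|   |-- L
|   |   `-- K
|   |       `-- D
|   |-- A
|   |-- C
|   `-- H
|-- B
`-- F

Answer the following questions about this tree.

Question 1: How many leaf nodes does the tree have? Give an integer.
Answer: 7

Derivation:
Leaves (nodes with no children): A, B, C, D, F, G, H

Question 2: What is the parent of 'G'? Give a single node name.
Scan adjacency: G appears as child of J

Answer: J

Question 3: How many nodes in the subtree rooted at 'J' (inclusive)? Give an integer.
Subtree rooted at J contains: A, C, D, G, H, J, K, L
Count = 8

Answer: 8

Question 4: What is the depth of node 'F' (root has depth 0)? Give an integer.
Answer: 1

Derivation:
Path from root to F: E -> F
Depth = number of edges = 1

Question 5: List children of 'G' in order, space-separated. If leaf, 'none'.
Node G's children (from adjacency): (leaf)

Answer: none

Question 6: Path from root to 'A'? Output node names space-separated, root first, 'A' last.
Answer: E J A

Derivation:
Walk down from root: E -> J -> A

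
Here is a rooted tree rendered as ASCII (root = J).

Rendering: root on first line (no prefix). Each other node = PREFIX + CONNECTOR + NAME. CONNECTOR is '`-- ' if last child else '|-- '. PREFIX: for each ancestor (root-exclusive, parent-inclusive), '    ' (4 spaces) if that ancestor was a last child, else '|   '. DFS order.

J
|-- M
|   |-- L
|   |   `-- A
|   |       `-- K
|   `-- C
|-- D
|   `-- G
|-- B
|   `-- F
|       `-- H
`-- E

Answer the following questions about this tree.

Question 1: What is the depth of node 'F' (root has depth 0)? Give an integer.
Path from root to F: J -> B -> F
Depth = number of edges = 2

Answer: 2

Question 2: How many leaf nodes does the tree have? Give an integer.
Leaves (nodes with no children): C, E, G, H, K

Answer: 5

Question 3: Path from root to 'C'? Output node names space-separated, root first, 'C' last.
Answer: J M C

Derivation:
Walk down from root: J -> M -> C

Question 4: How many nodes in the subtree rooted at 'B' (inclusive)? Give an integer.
Subtree rooted at B contains: B, F, H
Count = 3

Answer: 3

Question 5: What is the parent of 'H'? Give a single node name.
Answer: F

Derivation:
Scan adjacency: H appears as child of F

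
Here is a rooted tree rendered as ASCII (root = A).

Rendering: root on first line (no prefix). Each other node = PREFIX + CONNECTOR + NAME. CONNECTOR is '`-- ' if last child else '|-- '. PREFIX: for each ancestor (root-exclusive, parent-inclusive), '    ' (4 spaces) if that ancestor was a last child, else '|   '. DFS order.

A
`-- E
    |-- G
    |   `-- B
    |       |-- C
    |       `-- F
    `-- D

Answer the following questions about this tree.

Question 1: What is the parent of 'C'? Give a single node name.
Answer: B

Derivation:
Scan adjacency: C appears as child of B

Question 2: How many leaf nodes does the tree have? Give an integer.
Leaves (nodes with no children): C, D, F

Answer: 3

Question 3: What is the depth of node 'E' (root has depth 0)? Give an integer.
Answer: 1

Derivation:
Path from root to E: A -> E
Depth = number of edges = 1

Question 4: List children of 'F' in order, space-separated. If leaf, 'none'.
Node F's children (from adjacency): (leaf)

Answer: none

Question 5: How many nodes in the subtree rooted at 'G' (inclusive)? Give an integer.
Answer: 4

Derivation:
Subtree rooted at G contains: B, C, F, G
Count = 4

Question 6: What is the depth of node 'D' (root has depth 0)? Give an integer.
Path from root to D: A -> E -> D
Depth = number of edges = 2

Answer: 2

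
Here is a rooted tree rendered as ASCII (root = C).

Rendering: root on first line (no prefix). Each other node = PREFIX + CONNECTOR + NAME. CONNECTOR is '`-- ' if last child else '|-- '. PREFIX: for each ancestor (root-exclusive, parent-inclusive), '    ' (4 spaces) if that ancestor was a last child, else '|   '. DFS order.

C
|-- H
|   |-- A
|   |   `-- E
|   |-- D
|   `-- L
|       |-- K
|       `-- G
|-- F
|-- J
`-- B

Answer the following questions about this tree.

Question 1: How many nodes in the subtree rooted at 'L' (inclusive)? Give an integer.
Answer: 3

Derivation:
Subtree rooted at L contains: G, K, L
Count = 3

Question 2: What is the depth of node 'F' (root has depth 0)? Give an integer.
Answer: 1

Derivation:
Path from root to F: C -> F
Depth = number of edges = 1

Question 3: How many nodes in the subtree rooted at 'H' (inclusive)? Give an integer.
Answer: 7

Derivation:
Subtree rooted at H contains: A, D, E, G, H, K, L
Count = 7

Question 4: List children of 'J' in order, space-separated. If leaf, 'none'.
Answer: none

Derivation:
Node J's children (from adjacency): (leaf)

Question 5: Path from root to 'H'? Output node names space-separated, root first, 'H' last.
Answer: C H

Derivation:
Walk down from root: C -> H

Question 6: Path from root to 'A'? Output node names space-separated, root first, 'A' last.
Answer: C H A

Derivation:
Walk down from root: C -> H -> A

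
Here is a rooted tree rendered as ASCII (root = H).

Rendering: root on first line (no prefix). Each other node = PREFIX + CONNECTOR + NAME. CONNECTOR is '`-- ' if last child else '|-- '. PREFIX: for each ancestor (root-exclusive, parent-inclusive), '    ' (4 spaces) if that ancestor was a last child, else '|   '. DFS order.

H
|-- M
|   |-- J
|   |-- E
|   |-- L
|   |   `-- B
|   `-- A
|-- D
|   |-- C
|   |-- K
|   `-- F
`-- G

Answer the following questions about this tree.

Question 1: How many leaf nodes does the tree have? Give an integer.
Leaves (nodes with no children): A, B, C, E, F, G, J, K

Answer: 8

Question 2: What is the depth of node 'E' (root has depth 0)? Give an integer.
Answer: 2

Derivation:
Path from root to E: H -> M -> E
Depth = number of edges = 2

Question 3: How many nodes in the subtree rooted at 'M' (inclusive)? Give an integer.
Subtree rooted at M contains: A, B, E, J, L, M
Count = 6

Answer: 6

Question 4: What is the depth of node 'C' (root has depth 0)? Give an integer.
Answer: 2

Derivation:
Path from root to C: H -> D -> C
Depth = number of edges = 2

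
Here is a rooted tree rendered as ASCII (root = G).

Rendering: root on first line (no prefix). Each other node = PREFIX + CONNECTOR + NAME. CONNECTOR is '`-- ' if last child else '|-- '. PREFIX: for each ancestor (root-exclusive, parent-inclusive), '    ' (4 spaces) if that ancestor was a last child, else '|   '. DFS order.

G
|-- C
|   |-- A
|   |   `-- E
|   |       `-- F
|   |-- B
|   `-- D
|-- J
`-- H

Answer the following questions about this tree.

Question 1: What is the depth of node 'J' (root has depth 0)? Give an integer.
Answer: 1

Derivation:
Path from root to J: G -> J
Depth = number of edges = 1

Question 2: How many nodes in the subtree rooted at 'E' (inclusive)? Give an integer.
Answer: 2

Derivation:
Subtree rooted at E contains: E, F
Count = 2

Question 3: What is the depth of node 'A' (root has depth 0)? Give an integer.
Path from root to A: G -> C -> A
Depth = number of edges = 2

Answer: 2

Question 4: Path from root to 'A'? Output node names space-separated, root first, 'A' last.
Walk down from root: G -> C -> A

Answer: G C A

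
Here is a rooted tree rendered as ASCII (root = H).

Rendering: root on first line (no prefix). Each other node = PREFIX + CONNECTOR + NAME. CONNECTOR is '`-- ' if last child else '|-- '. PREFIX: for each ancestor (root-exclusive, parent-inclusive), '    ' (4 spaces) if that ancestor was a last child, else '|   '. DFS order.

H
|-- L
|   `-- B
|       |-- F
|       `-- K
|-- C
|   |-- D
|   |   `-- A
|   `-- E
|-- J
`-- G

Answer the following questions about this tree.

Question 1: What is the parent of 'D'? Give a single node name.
Answer: C

Derivation:
Scan adjacency: D appears as child of C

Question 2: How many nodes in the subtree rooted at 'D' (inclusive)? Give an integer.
Answer: 2

Derivation:
Subtree rooted at D contains: A, D
Count = 2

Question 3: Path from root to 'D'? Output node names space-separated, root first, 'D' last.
Answer: H C D

Derivation:
Walk down from root: H -> C -> D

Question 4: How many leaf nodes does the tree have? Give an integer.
Answer: 6

Derivation:
Leaves (nodes with no children): A, E, F, G, J, K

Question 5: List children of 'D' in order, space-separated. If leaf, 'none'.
Node D's children (from adjacency): A

Answer: A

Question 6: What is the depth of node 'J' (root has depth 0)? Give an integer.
Path from root to J: H -> J
Depth = number of edges = 1

Answer: 1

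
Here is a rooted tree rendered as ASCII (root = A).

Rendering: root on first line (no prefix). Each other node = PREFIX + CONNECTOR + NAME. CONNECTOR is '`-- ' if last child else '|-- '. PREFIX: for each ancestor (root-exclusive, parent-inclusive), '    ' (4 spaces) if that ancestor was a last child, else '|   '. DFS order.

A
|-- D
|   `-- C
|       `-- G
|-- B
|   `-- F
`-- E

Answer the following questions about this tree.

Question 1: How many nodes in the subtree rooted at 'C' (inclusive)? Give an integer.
Subtree rooted at C contains: C, G
Count = 2

Answer: 2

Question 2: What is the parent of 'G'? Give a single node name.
Scan adjacency: G appears as child of C

Answer: C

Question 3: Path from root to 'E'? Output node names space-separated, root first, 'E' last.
Answer: A E

Derivation:
Walk down from root: A -> E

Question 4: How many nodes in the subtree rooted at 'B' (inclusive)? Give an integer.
Subtree rooted at B contains: B, F
Count = 2

Answer: 2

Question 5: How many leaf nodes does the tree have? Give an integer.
Answer: 3

Derivation:
Leaves (nodes with no children): E, F, G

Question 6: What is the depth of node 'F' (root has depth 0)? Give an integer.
Answer: 2

Derivation:
Path from root to F: A -> B -> F
Depth = number of edges = 2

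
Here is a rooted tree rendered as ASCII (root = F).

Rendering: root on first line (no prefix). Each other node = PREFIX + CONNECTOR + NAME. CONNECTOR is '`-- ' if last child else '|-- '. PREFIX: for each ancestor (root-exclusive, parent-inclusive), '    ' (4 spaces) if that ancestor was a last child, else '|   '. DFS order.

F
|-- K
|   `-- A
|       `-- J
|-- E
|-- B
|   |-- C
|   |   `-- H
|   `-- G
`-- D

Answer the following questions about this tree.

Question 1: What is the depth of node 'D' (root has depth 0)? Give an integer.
Path from root to D: F -> D
Depth = number of edges = 1

Answer: 1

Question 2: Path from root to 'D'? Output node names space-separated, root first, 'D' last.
Walk down from root: F -> D

Answer: F D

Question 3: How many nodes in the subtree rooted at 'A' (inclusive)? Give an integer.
Subtree rooted at A contains: A, J
Count = 2

Answer: 2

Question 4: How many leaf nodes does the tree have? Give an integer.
Answer: 5

Derivation:
Leaves (nodes with no children): D, E, G, H, J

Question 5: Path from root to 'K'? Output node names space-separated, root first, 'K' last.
Answer: F K

Derivation:
Walk down from root: F -> K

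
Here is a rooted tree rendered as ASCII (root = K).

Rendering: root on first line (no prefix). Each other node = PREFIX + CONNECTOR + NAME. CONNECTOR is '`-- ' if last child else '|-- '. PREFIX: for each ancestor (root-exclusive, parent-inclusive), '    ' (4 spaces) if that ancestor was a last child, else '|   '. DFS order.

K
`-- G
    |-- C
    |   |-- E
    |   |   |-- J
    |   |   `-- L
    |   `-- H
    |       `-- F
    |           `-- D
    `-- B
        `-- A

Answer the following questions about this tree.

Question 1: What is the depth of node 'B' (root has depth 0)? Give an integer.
Answer: 2

Derivation:
Path from root to B: K -> G -> B
Depth = number of edges = 2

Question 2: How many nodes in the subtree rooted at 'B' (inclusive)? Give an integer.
Answer: 2

Derivation:
Subtree rooted at B contains: A, B
Count = 2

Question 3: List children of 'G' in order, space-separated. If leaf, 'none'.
Answer: C B

Derivation:
Node G's children (from adjacency): C, B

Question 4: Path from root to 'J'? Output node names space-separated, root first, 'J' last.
Walk down from root: K -> G -> C -> E -> J

Answer: K G C E J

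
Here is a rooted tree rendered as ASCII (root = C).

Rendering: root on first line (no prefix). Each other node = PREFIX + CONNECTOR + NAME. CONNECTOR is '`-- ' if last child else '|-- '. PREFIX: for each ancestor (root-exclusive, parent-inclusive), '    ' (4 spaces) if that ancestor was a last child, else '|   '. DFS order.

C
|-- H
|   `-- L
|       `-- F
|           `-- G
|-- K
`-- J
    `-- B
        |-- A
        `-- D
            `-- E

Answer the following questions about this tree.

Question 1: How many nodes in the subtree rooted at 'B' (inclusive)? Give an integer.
Subtree rooted at B contains: A, B, D, E
Count = 4

Answer: 4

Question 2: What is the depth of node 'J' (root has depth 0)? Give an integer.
Answer: 1

Derivation:
Path from root to J: C -> J
Depth = number of edges = 1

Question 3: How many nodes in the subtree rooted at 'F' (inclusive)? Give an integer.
Answer: 2

Derivation:
Subtree rooted at F contains: F, G
Count = 2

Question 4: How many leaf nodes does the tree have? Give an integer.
Answer: 4

Derivation:
Leaves (nodes with no children): A, E, G, K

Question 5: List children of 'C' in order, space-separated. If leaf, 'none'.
Answer: H K J

Derivation:
Node C's children (from adjacency): H, K, J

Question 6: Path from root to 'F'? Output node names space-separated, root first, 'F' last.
Answer: C H L F

Derivation:
Walk down from root: C -> H -> L -> F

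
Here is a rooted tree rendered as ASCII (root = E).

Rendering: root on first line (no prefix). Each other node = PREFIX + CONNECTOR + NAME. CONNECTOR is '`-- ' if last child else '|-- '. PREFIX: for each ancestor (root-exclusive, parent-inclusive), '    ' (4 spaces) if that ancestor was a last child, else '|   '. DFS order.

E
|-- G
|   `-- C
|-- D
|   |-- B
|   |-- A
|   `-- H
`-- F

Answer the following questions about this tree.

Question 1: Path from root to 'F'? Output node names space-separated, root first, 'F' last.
Walk down from root: E -> F

Answer: E F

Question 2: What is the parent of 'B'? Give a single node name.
Scan adjacency: B appears as child of D

Answer: D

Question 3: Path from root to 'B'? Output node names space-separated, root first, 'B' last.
Answer: E D B

Derivation:
Walk down from root: E -> D -> B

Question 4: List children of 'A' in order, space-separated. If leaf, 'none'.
Answer: none

Derivation:
Node A's children (from adjacency): (leaf)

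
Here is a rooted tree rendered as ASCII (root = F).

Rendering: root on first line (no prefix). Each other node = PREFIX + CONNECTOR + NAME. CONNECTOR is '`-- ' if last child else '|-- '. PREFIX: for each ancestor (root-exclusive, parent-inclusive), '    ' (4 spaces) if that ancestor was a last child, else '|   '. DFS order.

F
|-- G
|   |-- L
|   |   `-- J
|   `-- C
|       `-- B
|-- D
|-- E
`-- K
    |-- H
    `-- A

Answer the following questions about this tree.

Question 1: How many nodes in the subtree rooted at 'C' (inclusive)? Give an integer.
Subtree rooted at C contains: B, C
Count = 2

Answer: 2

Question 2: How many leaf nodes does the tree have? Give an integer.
Leaves (nodes with no children): A, B, D, E, H, J

Answer: 6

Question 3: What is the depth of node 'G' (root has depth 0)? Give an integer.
Answer: 1

Derivation:
Path from root to G: F -> G
Depth = number of edges = 1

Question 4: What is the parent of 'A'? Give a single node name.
Scan adjacency: A appears as child of K

Answer: K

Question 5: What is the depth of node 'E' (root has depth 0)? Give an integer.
Answer: 1

Derivation:
Path from root to E: F -> E
Depth = number of edges = 1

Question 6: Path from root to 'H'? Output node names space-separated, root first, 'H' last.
Walk down from root: F -> K -> H

Answer: F K H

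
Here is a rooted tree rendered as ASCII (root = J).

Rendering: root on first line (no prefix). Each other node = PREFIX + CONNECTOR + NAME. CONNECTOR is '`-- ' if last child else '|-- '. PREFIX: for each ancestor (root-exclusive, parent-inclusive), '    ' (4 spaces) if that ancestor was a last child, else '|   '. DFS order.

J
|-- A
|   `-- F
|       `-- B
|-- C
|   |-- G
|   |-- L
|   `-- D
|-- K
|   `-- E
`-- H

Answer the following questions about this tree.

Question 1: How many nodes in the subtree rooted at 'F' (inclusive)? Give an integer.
Answer: 2

Derivation:
Subtree rooted at F contains: B, F
Count = 2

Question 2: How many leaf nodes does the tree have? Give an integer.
Leaves (nodes with no children): B, D, E, G, H, L

Answer: 6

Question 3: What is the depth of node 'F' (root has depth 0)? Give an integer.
Path from root to F: J -> A -> F
Depth = number of edges = 2

Answer: 2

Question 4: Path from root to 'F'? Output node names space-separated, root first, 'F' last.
Answer: J A F

Derivation:
Walk down from root: J -> A -> F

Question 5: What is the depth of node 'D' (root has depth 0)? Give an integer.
Path from root to D: J -> C -> D
Depth = number of edges = 2

Answer: 2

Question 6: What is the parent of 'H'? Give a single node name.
Answer: J

Derivation:
Scan adjacency: H appears as child of J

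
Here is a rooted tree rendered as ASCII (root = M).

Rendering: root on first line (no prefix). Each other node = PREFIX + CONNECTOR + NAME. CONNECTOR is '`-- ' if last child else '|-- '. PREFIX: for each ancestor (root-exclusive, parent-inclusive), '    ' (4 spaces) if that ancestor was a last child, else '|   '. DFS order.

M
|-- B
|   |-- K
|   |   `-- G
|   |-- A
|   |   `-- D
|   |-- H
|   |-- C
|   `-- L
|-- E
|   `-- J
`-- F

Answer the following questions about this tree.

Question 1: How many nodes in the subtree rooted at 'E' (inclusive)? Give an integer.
Subtree rooted at E contains: E, J
Count = 2

Answer: 2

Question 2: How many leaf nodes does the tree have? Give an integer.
Answer: 7

Derivation:
Leaves (nodes with no children): C, D, F, G, H, J, L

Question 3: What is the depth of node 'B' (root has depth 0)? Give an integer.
Path from root to B: M -> B
Depth = number of edges = 1

Answer: 1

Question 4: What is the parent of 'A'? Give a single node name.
Answer: B

Derivation:
Scan adjacency: A appears as child of B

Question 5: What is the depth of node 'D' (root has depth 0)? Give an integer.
Path from root to D: M -> B -> A -> D
Depth = number of edges = 3

Answer: 3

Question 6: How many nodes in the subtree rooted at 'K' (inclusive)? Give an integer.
Answer: 2

Derivation:
Subtree rooted at K contains: G, K
Count = 2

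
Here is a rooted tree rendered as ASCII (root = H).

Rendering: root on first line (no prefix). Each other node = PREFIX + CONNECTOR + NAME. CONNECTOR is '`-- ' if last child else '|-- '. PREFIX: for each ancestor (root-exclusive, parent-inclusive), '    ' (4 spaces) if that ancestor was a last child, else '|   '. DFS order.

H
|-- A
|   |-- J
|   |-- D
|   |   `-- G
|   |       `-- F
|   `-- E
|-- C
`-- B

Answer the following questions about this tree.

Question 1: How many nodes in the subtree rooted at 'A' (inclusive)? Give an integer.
Subtree rooted at A contains: A, D, E, F, G, J
Count = 6

Answer: 6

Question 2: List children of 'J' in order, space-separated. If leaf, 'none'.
Node J's children (from adjacency): (leaf)

Answer: none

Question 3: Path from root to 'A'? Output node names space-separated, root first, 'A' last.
Walk down from root: H -> A

Answer: H A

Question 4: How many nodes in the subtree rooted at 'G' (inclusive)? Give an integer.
Subtree rooted at G contains: F, G
Count = 2

Answer: 2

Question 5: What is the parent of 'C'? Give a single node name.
Scan adjacency: C appears as child of H

Answer: H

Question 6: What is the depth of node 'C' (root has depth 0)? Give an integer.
Answer: 1

Derivation:
Path from root to C: H -> C
Depth = number of edges = 1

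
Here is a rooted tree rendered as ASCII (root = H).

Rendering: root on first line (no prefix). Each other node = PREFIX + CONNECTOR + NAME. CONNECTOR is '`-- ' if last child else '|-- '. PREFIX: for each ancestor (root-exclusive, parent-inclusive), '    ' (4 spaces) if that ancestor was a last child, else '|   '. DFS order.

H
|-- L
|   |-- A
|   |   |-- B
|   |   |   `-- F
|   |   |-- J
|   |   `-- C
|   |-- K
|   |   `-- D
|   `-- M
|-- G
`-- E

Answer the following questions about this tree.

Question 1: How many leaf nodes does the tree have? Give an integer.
Leaves (nodes with no children): C, D, E, F, G, J, M

Answer: 7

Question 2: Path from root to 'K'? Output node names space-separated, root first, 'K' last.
Answer: H L K

Derivation:
Walk down from root: H -> L -> K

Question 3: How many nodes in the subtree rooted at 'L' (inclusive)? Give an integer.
Answer: 9

Derivation:
Subtree rooted at L contains: A, B, C, D, F, J, K, L, M
Count = 9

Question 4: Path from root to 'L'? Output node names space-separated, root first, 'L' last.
Answer: H L

Derivation:
Walk down from root: H -> L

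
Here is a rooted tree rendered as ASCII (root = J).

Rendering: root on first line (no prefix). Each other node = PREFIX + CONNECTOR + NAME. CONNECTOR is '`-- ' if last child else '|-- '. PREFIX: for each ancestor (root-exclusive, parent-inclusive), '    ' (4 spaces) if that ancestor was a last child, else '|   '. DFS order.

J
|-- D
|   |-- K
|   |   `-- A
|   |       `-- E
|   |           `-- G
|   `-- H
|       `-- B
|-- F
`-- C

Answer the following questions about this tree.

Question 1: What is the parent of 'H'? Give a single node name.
Answer: D

Derivation:
Scan adjacency: H appears as child of D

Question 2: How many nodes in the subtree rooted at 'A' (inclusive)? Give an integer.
Subtree rooted at A contains: A, E, G
Count = 3

Answer: 3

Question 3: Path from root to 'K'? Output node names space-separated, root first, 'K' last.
Answer: J D K

Derivation:
Walk down from root: J -> D -> K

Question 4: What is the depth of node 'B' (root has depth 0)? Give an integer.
Answer: 3

Derivation:
Path from root to B: J -> D -> H -> B
Depth = number of edges = 3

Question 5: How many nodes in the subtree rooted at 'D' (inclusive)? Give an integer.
Subtree rooted at D contains: A, B, D, E, G, H, K
Count = 7

Answer: 7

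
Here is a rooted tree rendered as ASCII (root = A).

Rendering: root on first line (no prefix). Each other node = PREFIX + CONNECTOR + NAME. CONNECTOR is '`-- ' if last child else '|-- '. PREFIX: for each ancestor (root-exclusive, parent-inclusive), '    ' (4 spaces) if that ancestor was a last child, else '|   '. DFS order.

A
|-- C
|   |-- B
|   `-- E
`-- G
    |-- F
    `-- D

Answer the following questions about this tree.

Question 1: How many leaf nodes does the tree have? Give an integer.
Answer: 4

Derivation:
Leaves (nodes with no children): B, D, E, F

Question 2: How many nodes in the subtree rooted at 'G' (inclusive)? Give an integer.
Subtree rooted at G contains: D, F, G
Count = 3

Answer: 3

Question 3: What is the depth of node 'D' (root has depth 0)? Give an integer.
Path from root to D: A -> G -> D
Depth = number of edges = 2

Answer: 2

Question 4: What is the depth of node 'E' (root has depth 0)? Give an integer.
Answer: 2

Derivation:
Path from root to E: A -> C -> E
Depth = number of edges = 2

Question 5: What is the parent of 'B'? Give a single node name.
Answer: C

Derivation:
Scan adjacency: B appears as child of C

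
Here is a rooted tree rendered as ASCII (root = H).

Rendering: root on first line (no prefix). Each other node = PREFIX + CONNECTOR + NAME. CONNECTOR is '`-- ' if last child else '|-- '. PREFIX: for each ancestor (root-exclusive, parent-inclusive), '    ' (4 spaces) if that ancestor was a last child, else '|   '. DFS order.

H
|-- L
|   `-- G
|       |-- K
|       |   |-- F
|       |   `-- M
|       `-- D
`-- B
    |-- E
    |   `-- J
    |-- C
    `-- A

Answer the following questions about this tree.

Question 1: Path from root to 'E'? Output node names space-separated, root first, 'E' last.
Walk down from root: H -> B -> E

Answer: H B E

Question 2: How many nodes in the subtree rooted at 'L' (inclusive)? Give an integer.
Answer: 6

Derivation:
Subtree rooted at L contains: D, F, G, K, L, M
Count = 6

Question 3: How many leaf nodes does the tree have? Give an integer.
Answer: 6

Derivation:
Leaves (nodes with no children): A, C, D, F, J, M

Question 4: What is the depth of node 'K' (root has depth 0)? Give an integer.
Path from root to K: H -> L -> G -> K
Depth = number of edges = 3

Answer: 3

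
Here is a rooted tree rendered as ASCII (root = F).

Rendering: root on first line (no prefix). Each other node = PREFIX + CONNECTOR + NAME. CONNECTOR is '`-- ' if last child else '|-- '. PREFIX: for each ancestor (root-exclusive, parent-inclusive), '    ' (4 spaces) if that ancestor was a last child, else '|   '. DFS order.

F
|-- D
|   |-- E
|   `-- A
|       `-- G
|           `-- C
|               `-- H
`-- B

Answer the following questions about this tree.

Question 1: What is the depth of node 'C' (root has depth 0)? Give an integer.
Path from root to C: F -> D -> A -> G -> C
Depth = number of edges = 4

Answer: 4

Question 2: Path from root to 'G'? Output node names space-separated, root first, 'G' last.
Answer: F D A G

Derivation:
Walk down from root: F -> D -> A -> G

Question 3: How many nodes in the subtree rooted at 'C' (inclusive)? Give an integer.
Answer: 2

Derivation:
Subtree rooted at C contains: C, H
Count = 2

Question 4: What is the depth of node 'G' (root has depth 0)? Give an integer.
Path from root to G: F -> D -> A -> G
Depth = number of edges = 3

Answer: 3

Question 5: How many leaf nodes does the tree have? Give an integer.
Answer: 3

Derivation:
Leaves (nodes with no children): B, E, H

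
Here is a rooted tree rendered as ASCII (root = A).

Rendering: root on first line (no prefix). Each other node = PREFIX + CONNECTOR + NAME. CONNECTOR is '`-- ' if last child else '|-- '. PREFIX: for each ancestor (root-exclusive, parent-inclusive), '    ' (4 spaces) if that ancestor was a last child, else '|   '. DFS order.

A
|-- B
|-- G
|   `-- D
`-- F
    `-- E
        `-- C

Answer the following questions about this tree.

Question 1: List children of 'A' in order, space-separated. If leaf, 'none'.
Answer: B G F

Derivation:
Node A's children (from adjacency): B, G, F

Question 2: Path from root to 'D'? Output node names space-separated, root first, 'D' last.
Walk down from root: A -> G -> D

Answer: A G D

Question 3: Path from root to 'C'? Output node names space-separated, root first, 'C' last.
Answer: A F E C

Derivation:
Walk down from root: A -> F -> E -> C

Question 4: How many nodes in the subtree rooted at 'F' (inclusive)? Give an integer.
Answer: 3

Derivation:
Subtree rooted at F contains: C, E, F
Count = 3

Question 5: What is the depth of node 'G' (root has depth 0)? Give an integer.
Path from root to G: A -> G
Depth = number of edges = 1

Answer: 1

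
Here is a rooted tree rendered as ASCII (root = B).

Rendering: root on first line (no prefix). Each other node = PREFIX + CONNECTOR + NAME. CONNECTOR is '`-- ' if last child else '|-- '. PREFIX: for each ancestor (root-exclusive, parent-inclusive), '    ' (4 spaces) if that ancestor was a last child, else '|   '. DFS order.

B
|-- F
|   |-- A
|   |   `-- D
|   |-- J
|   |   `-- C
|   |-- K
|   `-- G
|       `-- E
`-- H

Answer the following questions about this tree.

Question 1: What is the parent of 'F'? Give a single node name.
Answer: B

Derivation:
Scan adjacency: F appears as child of B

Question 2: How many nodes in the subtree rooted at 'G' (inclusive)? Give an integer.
Subtree rooted at G contains: E, G
Count = 2

Answer: 2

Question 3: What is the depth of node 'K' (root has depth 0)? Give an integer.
Answer: 2

Derivation:
Path from root to K: B -> F -> K
Depth = number of edges = 2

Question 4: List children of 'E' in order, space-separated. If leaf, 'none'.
Node E's children (from adjacency): (leaf)

Answer: none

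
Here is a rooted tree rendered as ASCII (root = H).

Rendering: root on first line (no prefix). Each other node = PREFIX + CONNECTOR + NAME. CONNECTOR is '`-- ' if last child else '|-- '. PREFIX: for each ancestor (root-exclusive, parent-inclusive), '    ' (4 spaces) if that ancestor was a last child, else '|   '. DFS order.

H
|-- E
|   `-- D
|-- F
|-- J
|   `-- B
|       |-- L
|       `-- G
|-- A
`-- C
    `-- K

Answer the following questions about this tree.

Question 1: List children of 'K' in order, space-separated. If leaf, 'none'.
Node K's children (from adjacency): (leaf)

Answer: none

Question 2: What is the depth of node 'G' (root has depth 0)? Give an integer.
Answer: 3

Derivation:
Path from root to G: H -> J -> B -> G
Depth = number of edges = 3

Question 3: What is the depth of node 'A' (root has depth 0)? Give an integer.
Answer: 1

Derivation:
Path from root to A: H -> A
Depth = number of edges = 1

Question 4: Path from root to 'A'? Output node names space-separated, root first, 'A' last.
Walk down from root: H -> A

Answer: H A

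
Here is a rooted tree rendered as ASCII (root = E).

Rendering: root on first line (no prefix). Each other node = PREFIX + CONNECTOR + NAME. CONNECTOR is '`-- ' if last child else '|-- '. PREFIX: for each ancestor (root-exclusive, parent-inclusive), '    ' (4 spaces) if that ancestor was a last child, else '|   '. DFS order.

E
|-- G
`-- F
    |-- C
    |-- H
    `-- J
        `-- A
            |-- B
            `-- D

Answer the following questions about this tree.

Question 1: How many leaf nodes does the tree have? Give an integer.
Answer: 5

Derivation:
Leaves (nodes with no children): B, C, D, G, H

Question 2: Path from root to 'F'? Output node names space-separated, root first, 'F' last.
Answer: E F

Derivation:
Walk down from root: E -> F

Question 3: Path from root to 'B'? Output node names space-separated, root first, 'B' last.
Walk down from root: E -> F -> J -> A -> B

Answer: E F J A B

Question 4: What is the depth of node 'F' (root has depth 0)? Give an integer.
Answer: 1

Derivation:
Path from root to F: E -> F
Depth = number of edges = 1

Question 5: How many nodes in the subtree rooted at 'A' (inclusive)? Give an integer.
Subtree rooted at A contains: A, B, D
Count = 3

Answer: 3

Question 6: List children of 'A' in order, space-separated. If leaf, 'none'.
Node A's children (from adjacency): B, D

Answer: B D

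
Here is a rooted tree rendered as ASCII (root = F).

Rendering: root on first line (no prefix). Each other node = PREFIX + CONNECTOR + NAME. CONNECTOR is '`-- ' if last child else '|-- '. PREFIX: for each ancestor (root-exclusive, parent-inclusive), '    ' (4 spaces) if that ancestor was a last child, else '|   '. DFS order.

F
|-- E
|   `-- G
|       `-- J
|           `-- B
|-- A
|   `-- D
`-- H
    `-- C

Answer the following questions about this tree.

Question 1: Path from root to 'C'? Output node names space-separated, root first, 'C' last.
Answer: F H C

Derivation:
Walk down from root: F -> H -> C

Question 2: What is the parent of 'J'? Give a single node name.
Scan adjacency: J appears as child of G

Answer: G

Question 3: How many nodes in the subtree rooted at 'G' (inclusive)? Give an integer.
Subtree rooted at G contains: B, G, J
Count = 3

Answer: 3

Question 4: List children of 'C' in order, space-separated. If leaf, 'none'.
Answer: none

Derivation:
Node C's children (from adjacency): (leaf)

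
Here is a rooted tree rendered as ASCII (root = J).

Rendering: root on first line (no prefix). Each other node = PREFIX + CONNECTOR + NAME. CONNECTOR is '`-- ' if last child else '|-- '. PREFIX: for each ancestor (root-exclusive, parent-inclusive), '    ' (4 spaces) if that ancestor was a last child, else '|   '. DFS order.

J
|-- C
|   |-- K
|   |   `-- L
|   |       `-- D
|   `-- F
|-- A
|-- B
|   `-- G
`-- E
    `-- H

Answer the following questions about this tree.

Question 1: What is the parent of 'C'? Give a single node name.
Scan adjacency: C appears as child of J

Answer: J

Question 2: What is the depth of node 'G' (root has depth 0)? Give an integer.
Path from root to G: J -> B -> G
Depth = number of edges = 2

Answer: 2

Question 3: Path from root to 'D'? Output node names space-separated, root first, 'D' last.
Walk down from root: J -> C -> K -> L -> D

Answer: J C K L D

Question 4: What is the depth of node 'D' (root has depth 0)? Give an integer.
Path from root to D: J -> C -> K -> L -> D
Depth = number of edges = 4

Answer: 4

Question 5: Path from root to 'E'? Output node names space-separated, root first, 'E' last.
Walk down from root: J -> E

Answer: J E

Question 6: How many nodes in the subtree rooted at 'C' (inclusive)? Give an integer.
Answer: 5

Derivation:
Subtree rooted at C contains: C, D, F, K, L
Count = 5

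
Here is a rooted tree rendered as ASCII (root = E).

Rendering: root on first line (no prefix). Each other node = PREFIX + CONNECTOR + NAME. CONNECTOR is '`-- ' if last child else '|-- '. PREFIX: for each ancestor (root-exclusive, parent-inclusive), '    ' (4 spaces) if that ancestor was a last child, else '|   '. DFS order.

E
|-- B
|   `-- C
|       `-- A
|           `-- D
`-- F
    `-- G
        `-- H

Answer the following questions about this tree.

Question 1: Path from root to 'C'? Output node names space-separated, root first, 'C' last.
Answer: E B C

Derivation:
Walk down from root: E -> B -> C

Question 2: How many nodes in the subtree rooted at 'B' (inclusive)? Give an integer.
Subtree rooted at B contains: A, B, C, D
Count = 4

Answer: 4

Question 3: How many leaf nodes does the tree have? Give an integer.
Leaves (nodes with no children): D, H

Answer: 2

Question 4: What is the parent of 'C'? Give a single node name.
Answer: B

Derivation:
Scan adjacency: C appears as child of B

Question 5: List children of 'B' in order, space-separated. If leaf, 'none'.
Answer: C

Derivation:
Node B's children (from adjacency): C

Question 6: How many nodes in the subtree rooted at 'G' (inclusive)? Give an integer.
Answer: 2

Derivation:
Subtree rooted at G contains: G, H
Count = 2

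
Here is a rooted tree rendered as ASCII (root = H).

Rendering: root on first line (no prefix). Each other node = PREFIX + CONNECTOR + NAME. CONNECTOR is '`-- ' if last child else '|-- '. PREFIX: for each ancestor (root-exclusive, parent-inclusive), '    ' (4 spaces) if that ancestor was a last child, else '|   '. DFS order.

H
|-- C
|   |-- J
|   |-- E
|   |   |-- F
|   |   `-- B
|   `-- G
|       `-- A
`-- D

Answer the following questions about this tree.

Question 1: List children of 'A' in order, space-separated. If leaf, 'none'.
Answer: none

Derivation:
Node A's children (from adjacency): (leaf)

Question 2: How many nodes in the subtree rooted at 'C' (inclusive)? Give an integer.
Subtree rooted at C contains: A, B, C, E, F, G, J
Count = 7

Answer: 7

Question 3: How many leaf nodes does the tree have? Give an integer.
Leaves (nodes with no children): A, B, D, F, J

Answer: 5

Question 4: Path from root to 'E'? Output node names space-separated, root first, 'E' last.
Walk down from root: H -> C -> E

Answer: H C E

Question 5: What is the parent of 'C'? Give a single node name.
Answer: H

Derivation:
Scan adjacency: C appears as child of H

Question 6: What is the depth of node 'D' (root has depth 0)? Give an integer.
Path from root to D: H -> D
Depth = number of edges = 1

Answer: 1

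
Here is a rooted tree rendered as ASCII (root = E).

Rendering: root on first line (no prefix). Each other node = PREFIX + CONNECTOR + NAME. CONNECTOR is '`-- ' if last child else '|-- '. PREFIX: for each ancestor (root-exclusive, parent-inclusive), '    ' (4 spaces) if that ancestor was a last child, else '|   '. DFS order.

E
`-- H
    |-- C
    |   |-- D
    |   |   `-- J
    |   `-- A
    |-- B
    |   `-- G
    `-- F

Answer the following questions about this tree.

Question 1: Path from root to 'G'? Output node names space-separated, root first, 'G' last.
Walk down from root: E -> H -> B -> G

Answer: E H B G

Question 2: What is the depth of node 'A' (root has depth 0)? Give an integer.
Answer: 3

Derivation:
Path from root to A: E -> H -> C -> A
Depth = number of edges = 3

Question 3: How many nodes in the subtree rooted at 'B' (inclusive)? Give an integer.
Subtree rooted at B contains: B, G
Count = 2

Answer: 2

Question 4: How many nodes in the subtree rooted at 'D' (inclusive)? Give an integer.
Subtree rooted at D contains: D, J
Count = 2

Answer: 2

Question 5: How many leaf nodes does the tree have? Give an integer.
Answer: 4

Derivation:
Leaves (nodes with no children): A, F, G, J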